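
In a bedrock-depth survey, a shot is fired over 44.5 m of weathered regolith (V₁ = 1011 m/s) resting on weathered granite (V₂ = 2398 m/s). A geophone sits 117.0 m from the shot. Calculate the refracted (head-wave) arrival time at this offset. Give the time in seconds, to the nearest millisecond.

0.129 s

θ_c = arcsin(V₁/V₂) = arcsin(1011/2398) = 24.94°, cos θ_c = 0.9068.
Intercept time tᵢ = 2h cos θ_c / V₁ = 2·44.5·0.9068/1011 = 0.07983 s.
t = x/V₂ + tᵢ = 117.0/2398 + 0.07983 = 0.12862 s.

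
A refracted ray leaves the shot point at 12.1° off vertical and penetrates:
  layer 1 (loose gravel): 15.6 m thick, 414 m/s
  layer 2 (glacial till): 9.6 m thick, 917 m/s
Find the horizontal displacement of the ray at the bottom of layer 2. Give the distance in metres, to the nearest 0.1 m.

8.4 m

Apply Snell's law at each interface; in layer i the horizontal offset is hᵢ·tan θᵢ.
Layer 1: θ = 12.10°; offset = 15.6·tan 12.10° = 3.344 m.
Layer 2: sin θ = 917·sin 12.1°/414 = 0.4643, θ = 27.66°; offset = 9.6·tan 27.66° = 5.033 m.
Σ offsets = 8.377 m.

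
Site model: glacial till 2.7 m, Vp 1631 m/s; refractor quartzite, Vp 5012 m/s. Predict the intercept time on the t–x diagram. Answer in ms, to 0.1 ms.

3.1 ms

θ_c = arcsin(V₁/V₂) = arcsin(1631/5012) = 18.99°; cos θ_c = 0.9456.
tᵢ = 2h·cos θ_c / V₁ = 2·2.7·0.9456 / 1631 = 0.00313 s.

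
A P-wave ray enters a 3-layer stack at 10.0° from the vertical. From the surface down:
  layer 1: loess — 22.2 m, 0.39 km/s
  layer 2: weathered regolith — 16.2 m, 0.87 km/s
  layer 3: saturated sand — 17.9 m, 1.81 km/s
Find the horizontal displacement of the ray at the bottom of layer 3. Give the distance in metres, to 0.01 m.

35.09 m

p = sin θ₁/V₁ = sin 10.0°/0.39 = 4.4525e-01 s/km is conserved through the stack.
Layer 1: θ = 10.00°; offset = 22.2·tan 10.00° = 3.9145 m.
Layer 2: sin θ = p·0.87 = 0.3874 → θ = 22.79°; offset = 16.2·tan 22.79° = 6.8068 m.
Layer 3: sin θ = p·1.81 = 0.8059 → θ = 53.70°; offset = 17.9·tan 53.70° = 24.3659 m.
Summing the layer offsets gives 35.0872 m.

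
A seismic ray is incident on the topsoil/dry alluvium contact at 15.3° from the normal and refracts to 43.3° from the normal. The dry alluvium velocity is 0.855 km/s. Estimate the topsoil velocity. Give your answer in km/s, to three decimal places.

0.329 km/s

Snell's law: sin 15.3°/V₁ = sin 43.3°/V₂.
V₁ = V₂·sin 15.3°/sin 43.3° = 0.855 × 0.3848 = 0.329 km/s.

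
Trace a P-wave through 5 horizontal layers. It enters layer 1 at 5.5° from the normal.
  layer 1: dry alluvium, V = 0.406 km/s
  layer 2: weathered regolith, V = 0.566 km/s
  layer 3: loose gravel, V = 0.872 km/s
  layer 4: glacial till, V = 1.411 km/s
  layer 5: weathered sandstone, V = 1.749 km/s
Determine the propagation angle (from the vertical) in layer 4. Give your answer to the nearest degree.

Ray parameter p = sin 5.5° / 0.406 = 2.3607e-01 s/km.
sin θ_4 = p·V_4 = 2.3607e-01 × 1.411 = 0.3331.
θ_4 = arcsin 0.3331 = 19.46°.

19°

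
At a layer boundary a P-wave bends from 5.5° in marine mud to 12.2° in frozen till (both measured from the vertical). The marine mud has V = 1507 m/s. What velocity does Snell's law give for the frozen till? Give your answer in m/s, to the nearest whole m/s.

3323 m/s

sin 5.5° = 0.0958; sin 12.2° = 0.2113.
V₂ = V₁·(sin θ₂/sin θ₁) = 1507·(0.2113/0.0958) = 3322.70 m/s.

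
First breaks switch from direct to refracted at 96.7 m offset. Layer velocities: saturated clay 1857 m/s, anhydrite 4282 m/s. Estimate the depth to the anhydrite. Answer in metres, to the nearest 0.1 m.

h = (x_cross/2)·√((V₂−V₁)/(V₂+V₁)).
(V₂−V₁)/(V₂+V₁) = (4282−1857)/(4282+1857) = 0.3950; √ = 0.6285.
h = (96.7/2)·0.6285 = 30.39 m.

30.4 m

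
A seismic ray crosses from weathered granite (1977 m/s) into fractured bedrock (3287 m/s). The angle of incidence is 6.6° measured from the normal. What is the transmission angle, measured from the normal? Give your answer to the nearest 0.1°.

Snell's law: sin θ₂ = (V₂/V₁)·sin θ₁ = (3287/1977)·sin 6.6° = 0.1911.
θ₂ = sin⁻¹(0.1911) = 11.02° (from vertical).

11.0°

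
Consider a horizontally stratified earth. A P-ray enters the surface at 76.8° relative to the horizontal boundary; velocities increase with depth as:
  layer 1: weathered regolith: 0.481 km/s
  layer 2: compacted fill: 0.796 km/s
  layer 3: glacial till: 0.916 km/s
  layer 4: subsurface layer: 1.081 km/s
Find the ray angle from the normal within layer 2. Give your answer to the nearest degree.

From the normal: θ₁ = 90° − 76.8° = 13.2°.
Snell's law across each interface conserves sin θ / V, so sin θ_2 = V_2·sin θ₁/V₁.
sin θ_2 = 0.796 × sin 13.2° / 0.481 = 0.3779.
θ_2 = arcsin 0.3779 = 22.20°.

22°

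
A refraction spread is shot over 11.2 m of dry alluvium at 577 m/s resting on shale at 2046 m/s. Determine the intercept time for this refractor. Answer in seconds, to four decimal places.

0.0372 s

tᵢ = 2h·√(V₂²−V₁²)/(V₁V₂).
√(V₂²−V₁²) = √(2046²−577²) = 1963.0 m/s.
tᵢ = 2·11.2·1963.0/(577·2046) = 0.03725 s.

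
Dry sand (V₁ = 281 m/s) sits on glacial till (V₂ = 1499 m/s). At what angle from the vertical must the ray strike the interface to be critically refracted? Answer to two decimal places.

Critical incidence: sin θ_c = V₁/V₂ = 281/1499 = 0.1875.
θ_c = arcsin 0.1875 = 10.80°.

10.80°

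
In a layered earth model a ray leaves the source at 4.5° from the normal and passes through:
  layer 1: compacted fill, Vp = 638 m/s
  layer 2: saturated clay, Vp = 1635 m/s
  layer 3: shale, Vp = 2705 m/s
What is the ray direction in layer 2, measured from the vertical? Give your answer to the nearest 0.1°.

Ray parameter p = sin 4.5° / 638 = 1.2298e-04 s/m.
sin θ_2 = p·V_2 = 1.2298e-04 × 1635 = 0.2011.
θ_2 = 11.60° from the vertical.

11.6°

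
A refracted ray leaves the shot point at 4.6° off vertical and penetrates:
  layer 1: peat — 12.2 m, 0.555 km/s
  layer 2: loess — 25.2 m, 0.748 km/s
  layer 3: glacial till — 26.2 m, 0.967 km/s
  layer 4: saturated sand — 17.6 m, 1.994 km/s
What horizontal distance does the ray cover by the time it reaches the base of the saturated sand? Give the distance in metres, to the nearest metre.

Apply Snell's law at each interface; in layer i the horizontal offset is hᵢ·tan θᵢ.
Layer 1: θ = 4.60°; offset = 12.2·tan 4.60° = 0.982 m.
Layer 2: sin θ = 0.748·sin 4.6°/0.555 = 0.1081, θ = 6.21°; offset = 25.2·tan 6.21° = 2.740 m.
Layer 3: sin θ = 0.967·sin 4.6°/0.555 = 0.1397, θ = 8.03°; offset = 26.2·tan 8.03° = 3.697 m.
Layer 4: sin θ = 1.994·sin 4.6°/0.555 = 0.2881, θ = 16.75°; offset = 17.6·tan 16.75° = 5.296 m.
Total horizontal offset = 12.715 m.

13 m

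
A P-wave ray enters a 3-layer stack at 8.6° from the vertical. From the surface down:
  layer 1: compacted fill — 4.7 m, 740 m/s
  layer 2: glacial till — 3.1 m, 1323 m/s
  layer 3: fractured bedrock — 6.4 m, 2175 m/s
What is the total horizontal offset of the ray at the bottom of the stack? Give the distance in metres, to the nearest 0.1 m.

Apply Snell's law at each interface; in layer i the horizontal offset is hᵢ·tan θᵢ.
Layer 1: θ = 8.60°; offset = 4.7·tan 8.60° = 0.711 m.
Layer 2: sin θ = 1323·sin 8.6°/740 = 0.2673, θ = 15.51°; offset = 3.1·tan 15.51° = 0.860 m.
Layer 3: sin θ = 2175·sin 8.6°/740 = 0.4395, θ = 26.07°; offset = 6.4·tan 26.07° = 3.132 m.
Summing the layer offsets gives 4.702 m.

4.7 m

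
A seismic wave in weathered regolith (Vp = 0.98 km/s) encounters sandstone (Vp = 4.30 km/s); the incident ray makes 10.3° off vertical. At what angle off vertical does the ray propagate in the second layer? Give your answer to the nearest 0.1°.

51.7°

Snell's law: sin θ₂ = (V₂/V₁)·sin θ₁ = (4.30/0.98)·sin 10.3° = 0.7845.
θ₂ = arcsin 0.7845 = 51.68° from the normal.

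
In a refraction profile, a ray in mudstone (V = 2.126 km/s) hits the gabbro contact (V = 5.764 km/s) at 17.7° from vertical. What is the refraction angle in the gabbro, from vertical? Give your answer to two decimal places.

55.52°

Snell's law: sin θ₂ = (V₂/V₁)·sin θ₁ = (5.764/2.126)·sin 17.7° = 0.8243.
θ₂ = arcsin 0.8243 = 55.52° from the normal.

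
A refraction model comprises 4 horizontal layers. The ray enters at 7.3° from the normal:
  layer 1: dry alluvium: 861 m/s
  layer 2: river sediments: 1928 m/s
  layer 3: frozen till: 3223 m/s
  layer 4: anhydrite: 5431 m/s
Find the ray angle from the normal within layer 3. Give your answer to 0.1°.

Snell's law across each interface conserves sin θ / V, so sin θ_3 = V_3·sin θ₁/V₁.
sin θ_3 = 3223 × sin 7.3° / 861 = 0.4756.
θ_3 = arcsin 0.4756 = 28.40°.

28.4°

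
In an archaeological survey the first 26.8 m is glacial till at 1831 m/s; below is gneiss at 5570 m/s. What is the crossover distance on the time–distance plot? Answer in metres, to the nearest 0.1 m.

75.4 m

x_cross = 2h·√((V₂+V₁)/(V₂−V₁)).
(V₂+V₁)/(V₂−V₁) = (5570+1831)/(5570−1831) = 1.9794; √ = 1.4069.
x_cross = 2·26.8·1.4069 = 75.41 m.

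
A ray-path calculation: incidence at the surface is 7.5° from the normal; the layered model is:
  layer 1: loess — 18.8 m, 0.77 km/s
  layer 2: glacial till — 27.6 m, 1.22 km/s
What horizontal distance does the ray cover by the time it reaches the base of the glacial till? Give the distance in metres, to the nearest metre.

Apply Snell's law at each interface; in layer i the horizontal offset is hᵢ·tan θᵢ.
Layer 1: θ = 7.50°; offset = 18.8·tan 7.50° = 2.475 m.
Layer 2: sin θ = 1.22·sin 7.5°/0.77 = 0.2068, θ = 11.94°; offset = 27.6·tan 11.94° = 5.834 m.
Total horizontal offset = 8.309 m.

8 m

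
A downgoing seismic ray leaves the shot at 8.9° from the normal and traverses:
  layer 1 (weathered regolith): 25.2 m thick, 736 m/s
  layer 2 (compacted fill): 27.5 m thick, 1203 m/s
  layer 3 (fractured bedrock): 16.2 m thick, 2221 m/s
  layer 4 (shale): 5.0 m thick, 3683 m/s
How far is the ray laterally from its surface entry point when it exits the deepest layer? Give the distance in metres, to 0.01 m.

Apply Snell's law at each interface; in layer i the horizontal offset is hᵢ·tan θᵢ.
Layer 1: θ = 8.90°; offset = 25.2·tan 8.90° = 3.9462 m.
Layer 2: sin θ = 1203·sin 8.9°/736 = 0.2529, θ = 14.65°; offset = 27.5·tan 14.65° = 7.1877 m.
Layer 3: sin θ = 2221·sin 8.9°/736 = 0.4669, θ = 27.83°; offset = 16.2·tan 27.83° = 8.5525 m.
Layer 4: sin θ = 3683·sin 8.9°/736 = 0.7742, θ = 50.73°; offset = 5.0·tan 50.73° = 6.1155 m.
Σ offsets = 25.8019 m.

25.80 m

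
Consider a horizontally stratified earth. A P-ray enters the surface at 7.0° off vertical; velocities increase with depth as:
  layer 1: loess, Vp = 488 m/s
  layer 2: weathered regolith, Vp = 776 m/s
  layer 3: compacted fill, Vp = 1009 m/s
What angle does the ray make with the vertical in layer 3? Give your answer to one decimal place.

Snell's law across each interface conserves sin θ / V, so sin θ_3 = V_3·sin θ₁/V₁.
sin θ_3 = 1009 × sin 7.0° / 488 = 0.2520.
θ_3 = 14.59° from the vertical.

14.6°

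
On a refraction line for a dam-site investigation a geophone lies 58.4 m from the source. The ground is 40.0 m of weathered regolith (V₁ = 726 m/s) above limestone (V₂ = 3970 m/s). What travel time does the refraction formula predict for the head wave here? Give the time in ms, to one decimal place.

θ_c = arcsin(V₁/V₂) = arcsin(726/3970) = 10.54°, cos θ_c = 0.9831.
Intercept time tᵢ = 2h cos θ_c / V₁ = 2·40.0·0.9831/726 = 0.10833 s.
t = x/V₂ + tᵢ = 58.4/3970 + 0.10833 = 0.12304 s.

123.0 ms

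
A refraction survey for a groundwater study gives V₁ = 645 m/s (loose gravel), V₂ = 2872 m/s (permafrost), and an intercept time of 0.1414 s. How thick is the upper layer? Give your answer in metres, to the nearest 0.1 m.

θ_c = arcsin(645/2872) = 12.98°; cos θ_c = 0.9745.
tᵢ = 2h cos θ_c/V₁ ⇒ h = tᵢ·V₁/(2 cos θ_c) = 0.1414·645/(2·0.9745) = 46.80 m.

46.8 m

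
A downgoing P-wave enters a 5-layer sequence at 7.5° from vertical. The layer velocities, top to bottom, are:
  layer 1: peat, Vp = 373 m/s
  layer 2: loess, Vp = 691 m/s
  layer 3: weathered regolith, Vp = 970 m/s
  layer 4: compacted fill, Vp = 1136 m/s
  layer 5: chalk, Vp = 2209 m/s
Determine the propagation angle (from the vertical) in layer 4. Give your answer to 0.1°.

Ray parameter p = sin 7.5° / 373 = 3.4994e-04 s/m.
sin θ_4 = p·V_4 = 3.4994e-04 × 1136 = 0.3975.
θ_4 = arcsin 0.3975 = 23.42°.

23.4°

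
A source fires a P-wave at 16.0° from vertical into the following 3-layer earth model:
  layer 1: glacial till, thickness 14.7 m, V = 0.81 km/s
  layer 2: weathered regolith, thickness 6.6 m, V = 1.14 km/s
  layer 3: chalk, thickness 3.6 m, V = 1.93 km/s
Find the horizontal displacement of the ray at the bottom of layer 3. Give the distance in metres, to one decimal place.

10.1 m

Apply Snell's law at each interface; in layer i the horizontal offset is hᵢ·tan θᵢ.
Layer 1: θ = 16.00°; offset = 14.7·tan 16.00° = 4.215 m.
Layer 2: sin θ = 1.14·sin 16.0°/0.81 = 0.3879, θ = 22.83°; offset = 6.6·tan 22.83° = 2.778 m.
Layer 3: sin θ = 1.93·sin 16.0°/0.81 = 0.6568, θ = 41.05°; offset = 3.6·tan 41.05° = 3.135 m.
Total horizontal offset = 10.128 m.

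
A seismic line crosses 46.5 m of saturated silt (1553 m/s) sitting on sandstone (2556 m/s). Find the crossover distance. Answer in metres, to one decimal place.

188.2 m

θ_c = arcsin(1553/2556) = 37.42°, so cos θ_c = 0.7943 and tᵢ = 2h cos θ_c/V₁ = 0.0476 s.
At crossover x/V₁ = x/V₂ + tᵢ ⇒ x = tᵢ/(1/V₁ − 1/V₂) = 0.04756/(6.4392e-04 − 3.9124e-04) = 188.24 m.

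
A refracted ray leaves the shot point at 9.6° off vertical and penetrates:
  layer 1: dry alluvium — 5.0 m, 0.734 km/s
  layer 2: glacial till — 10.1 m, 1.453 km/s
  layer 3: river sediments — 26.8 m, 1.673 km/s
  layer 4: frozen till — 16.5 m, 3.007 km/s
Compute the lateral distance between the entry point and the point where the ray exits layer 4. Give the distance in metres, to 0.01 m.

30.83 m

Apply Snell's law at each interface; in layer i the horizontal offset is hᵢ·tan θᵢ.
Layer 1: θ = 9.60°; offset = 5.0·tan 9.60° = 0.8457 m.
Layer 2: sin θ = 1.453·sin 9.6°/0.734 = 0.3301, θ = 19.28°; offset = 10.1·tan 19.28° = 3.5323 m.
Layer 3: sin θ = 1.673·sin 9.6°/0.734 = 0.3801, θ = 22.34°; offset = 26.8·tan 22.34° = 11.0138 m.
Layer 4: sin θ = 3.007·sin 9.6°/0.734 = 0.6832, θ = 43.09°; offset = 16.5·tan 43.09° = 15.4376 m.
Σ offsets = 30.8294 m.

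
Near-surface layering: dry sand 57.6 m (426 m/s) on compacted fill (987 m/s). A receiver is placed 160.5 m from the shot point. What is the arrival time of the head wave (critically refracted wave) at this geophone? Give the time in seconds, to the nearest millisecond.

t = x/V₂ + 2h·√(V₂²−V₁²)/(V₁V₂).
√(V₂²−V₁²) = √(987²−426²) = 890.3 m/s; delay term = 2·57.6·890.3/(426·987) = 0.24394 s.
t = 160.5/987 + 0.24394 = 0.40655 s.

0.407 s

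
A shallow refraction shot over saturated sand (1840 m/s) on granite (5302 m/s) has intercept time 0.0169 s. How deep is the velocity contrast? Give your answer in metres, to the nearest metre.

17 m

h = tᵢ·V₁·V₂ / (2·√(V₂²−V₁²)).
√(V₂²−V₁²) = √(5302² − 1840²) = 4972.5 m/s.
h = 0.0169 s × 1840 × 5302 / (2 × 4972.5) = 16.58 m.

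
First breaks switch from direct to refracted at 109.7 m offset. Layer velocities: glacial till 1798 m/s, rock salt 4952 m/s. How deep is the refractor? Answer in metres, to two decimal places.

37.49 m

h = (x_cross/2)·√((V₂−V₁)/(V₂+V₁)).
(V₂−V₁)/(V₂+V₁) = (4952−1798)/(4952+1798) = 0.4673; √ = 0.6836.
h = (109.7/2)·0.6836 = 37.49 m.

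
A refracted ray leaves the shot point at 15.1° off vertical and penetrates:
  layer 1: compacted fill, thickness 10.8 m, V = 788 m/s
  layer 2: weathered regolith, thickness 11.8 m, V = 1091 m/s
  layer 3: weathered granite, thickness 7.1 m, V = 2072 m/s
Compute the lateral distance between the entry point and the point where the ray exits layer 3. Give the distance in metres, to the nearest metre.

p = sin θ₁/V₁ = sin 15.1°/788 = 3.3059e-04 s/m is conserved through the stack.
Layer 1: θ = 15.10°; offset = 10.8·tan 15.10° = 2.914 m.
Layer 2: sin θ = p·1091 = 0.3607 → θ = 21.14°; offset = 11.8·tan 21.14° = 4.563 m.
Layer 3: sin θ = p·2072 = 0.6850 → θ = 43.23°; offset = 7.1·tan 43.23° = 6.675 m.
Σ offsets = 14.152 m.

14 m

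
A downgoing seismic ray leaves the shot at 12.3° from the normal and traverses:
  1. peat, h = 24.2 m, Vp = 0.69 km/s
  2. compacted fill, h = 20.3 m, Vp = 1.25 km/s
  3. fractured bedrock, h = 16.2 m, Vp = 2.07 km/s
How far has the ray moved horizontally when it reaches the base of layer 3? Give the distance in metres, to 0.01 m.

Apply Snell's law at each interface; in layer i the horizontal offset is hᵢ·tan θᵢ.
Layer 1: θ = 12.30°; offset = 24.2·tan 12.30° = 5.2765 m.
Layer 2: sin θ = 1.25·sin 12.3°/0.69 = 0.3859, θ = 22.70°; offset = 20.3·tan 22.70° = 8.4922 m.
Layer 3: sin θ = 2.07·sin 12.3°/0.69 = 0.6391, θ = 39.72°; offset = 16.2·tan 39.72° = 13.4610 m.
Σ offsets = 27.2296 m.

27.23 m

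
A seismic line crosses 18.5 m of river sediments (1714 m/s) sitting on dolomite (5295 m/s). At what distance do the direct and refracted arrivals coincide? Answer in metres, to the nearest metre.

52 m

θ_c = arcsin(1714/5295) = 18.89°, so cos θ_c = 0.9462 and tᵢ = 2h cos θ_c/V₁ = 0.0204 s.
At crossover x/V₁ = x/V₂ + tᵢ ⇒ x = tᵢ/(1/V₁ − 1/V₂) = 0.02042/(5.8343e-04 − 1.8886e-04) = 51.76 m.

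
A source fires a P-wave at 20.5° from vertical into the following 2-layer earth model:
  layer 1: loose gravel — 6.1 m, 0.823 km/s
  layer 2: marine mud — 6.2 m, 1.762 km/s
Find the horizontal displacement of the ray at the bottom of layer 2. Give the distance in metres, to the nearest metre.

Ray parameter p = sin 20.5° / 0.823 km/s = 4.2553e-01 s/km.
Layer 1: θ = 20.50°; offset = 6.1·tan 20.50° = 2.281 m.
Layer 2: sin θ = p·1.762 = 0.7498 → θ = 48.57°; offset = 6.2·tan 48.57° = 7.025 m.
Summing the layer offsets gives 9.306 m.

9 m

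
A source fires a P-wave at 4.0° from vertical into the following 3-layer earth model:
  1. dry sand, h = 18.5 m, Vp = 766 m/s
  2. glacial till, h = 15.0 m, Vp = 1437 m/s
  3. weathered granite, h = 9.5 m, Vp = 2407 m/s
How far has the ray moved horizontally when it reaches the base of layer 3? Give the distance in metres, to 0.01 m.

5.41 m

Apply Snell's law at each interface; in layer i the horizontal offset is hᵢ·tan θᵢ.
Layer 1: θ = 4.00°; offset = 18.5·tan 4.00° = 1.2936 m.
Layer 2: sin θ = 1437·sin 4.0°/766 = 0.1309, θ = 7.52°; offset = 15.0·tan 7.52° = 1.9800 m.
Layer 3: sin θ = 2407·sin 4.0°/766 = 0.2192, θ = 12.66°; offset = 9.5·tan 12.66° = 2.1343 m.
Total horizontal offset = 5.4079 m.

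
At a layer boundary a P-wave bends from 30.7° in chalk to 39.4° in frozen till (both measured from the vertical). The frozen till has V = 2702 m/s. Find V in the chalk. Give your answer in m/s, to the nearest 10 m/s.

sin 30.7° = 0.5105; sin 39.4° = 0.6347.
V₁ = V₂·(sin θ₁/sin θ₂) = 2702·(0.5105/0.6347) = 2173.34 m/s.

2170 m/s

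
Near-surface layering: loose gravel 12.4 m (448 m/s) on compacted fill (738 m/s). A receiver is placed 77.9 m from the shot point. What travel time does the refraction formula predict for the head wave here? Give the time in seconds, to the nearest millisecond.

0.150 s

θ_c = arcsin(V₁/V₂) = arcsin(448/738) = 37.38°, cos θ_c = 0.7947.
Intercept time tᵢ = 2h cos θ_c / V₁ = 2·12.4·0.7947/448 = 0.04399 s.
t = x/V₂ + tᵢ = 77.9/738 + 0.04399 = 0.14955 s.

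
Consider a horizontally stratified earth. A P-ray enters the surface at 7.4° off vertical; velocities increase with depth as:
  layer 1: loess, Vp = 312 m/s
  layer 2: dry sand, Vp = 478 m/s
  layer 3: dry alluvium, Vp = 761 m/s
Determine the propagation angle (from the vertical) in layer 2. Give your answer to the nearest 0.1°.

11.4°

Snell's law across each interface conserves sin θ / V, so sin θ_2 = V_2·sin θ₁/V₁.
sin θ_2 = 478 × sin 7.4° / 312 = 0.1973.
θ_2 = 11.38° from the vertical.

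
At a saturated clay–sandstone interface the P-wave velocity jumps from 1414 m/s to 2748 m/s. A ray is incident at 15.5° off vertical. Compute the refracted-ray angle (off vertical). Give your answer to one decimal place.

sin θ₁/V₁ = sin θ₂/V₂ ⇒ sin θ₂ = 2748·sin 15.5°/1414 = 2748·0.2672/1414 = 0.5194.
θ₂ = arcsin 0.5194 = 31.29° from the normal.

31.3°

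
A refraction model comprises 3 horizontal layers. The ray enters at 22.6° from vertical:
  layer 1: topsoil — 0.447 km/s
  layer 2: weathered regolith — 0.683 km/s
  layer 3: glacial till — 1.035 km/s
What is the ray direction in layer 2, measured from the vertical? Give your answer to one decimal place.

Snell's law across each interface conserves sin θ / V, so sin θ_2 = V_2·sin θ₁/V₁.
sin θ_2 = 0.683 × sin 22.6° / 0.447 = 0.5872.
θ_2 = arcsin 0.5872 = 35.96°.

36.0°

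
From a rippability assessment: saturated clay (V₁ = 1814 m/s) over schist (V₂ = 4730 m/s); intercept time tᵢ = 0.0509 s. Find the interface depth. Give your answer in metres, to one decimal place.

h = tᵢ·V₁·V₂ / (2·√(V₂²−V₁²)).
√(V₂²−V₁²) = √(4730² − 1814²) = 4368.3 m/s.
h = 0.0509 s × 1814 × 4730 / (2 × 4368.3) = 49.99 m.

50.0 m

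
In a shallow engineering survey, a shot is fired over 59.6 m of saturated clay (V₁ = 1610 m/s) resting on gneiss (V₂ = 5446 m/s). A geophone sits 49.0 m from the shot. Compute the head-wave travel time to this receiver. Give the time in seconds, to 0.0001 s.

θ_c = arcsin(V₁/V₂) = arcsin(1610/5446) = 17.20°, cos θ_c = 0.9553.
Intercept time tᵢ = 2h cos θ_c / V₁ = 2·59.6·0.9553/1610 = 0.07073 s.
t = x/V₂ + tᵢ = 49.0/5446 + 0.07073 = 0.07973 s.

0.0797 s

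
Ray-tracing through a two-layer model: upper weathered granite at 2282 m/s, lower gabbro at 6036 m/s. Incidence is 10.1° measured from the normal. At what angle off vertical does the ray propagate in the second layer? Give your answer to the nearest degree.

sin θ₁/V₁ = sin θ₂/V₂ ⇒ sin θ₂ = 6036·sin 10.1°/2282 = 6036·0.1754/2282 = 0.4639.
θ₂ = sin⁻¹(0.4639) = 27.64° (from vertical).

28°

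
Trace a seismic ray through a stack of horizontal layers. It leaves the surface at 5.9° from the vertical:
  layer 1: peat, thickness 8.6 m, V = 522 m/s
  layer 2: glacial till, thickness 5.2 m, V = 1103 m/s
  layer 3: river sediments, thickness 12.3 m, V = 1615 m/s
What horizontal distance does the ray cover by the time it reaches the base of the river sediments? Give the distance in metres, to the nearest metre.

6 m

Ray parameter p = sin 5.9° / 522 m/s = 1.9692e-04 s/m.
Layer 1: θ = 5.90°; offset = 8.6·tan 5.90° = 0.889 m.
Layer 2: sin θ = p·1103 = 0.2172 → θ = 12.54°; offset = 5.2·tan 12.54° = 1.157 m.
Layer 3: sin θ = p·1615 = 0.3180 → θ = 18.54°; offset = 12.3·tan 18.54° = 4.126 m.
Total horizontal offset = 6.172 m.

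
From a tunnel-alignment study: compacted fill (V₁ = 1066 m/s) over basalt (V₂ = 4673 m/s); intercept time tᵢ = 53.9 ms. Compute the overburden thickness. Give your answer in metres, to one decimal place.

h = tᵢ·V₁·V₂ / (2·√(V₂²−V₁²)).
√(V₂²−V₁²) = √(4673² − 1066²) = 4549.8 m/s.
h = 0.0539 s × 1066 × 4673 / (2 × 4549.8) = 29.51 m.

29.5 m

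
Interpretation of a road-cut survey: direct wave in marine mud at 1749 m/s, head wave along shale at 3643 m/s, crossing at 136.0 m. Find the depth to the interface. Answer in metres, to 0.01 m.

h = (x_cross/2)·√((V₂−V₁)/(V₂+V₁)).
(V₂−V₁)/(V₂+V₁) = (3643−1749)/(3643+1749) = 0.3513; √ = 0.5927.
h = (136.0/2)·0.5927 = 40.30 m.

40.30 m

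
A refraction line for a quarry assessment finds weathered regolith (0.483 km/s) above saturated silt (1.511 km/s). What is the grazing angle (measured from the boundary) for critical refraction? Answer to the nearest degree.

71°

At critical incidence the refracted ray runs along the interface (θ₂ = 90°), so sin θ_c = V₁/V₂.
θ_c = arcsin(0.483/1.511) = arcsin 0.3197 = 18.64°.
Measured from the interface: 90° − 18.64° = 71.36°.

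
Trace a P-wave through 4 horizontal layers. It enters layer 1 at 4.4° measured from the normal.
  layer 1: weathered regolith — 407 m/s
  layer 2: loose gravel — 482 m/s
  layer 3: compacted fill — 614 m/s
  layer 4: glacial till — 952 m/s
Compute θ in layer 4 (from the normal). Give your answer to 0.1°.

10.3°

Ray parameter p = sin 4.4° / 407 = 1.8850e-04 s/m.
sin θ_4 = p·V_4 = 1.8850e-04 × 952 = 0.1795.
θ_4 = arcsin 0.1795 = 10.34°.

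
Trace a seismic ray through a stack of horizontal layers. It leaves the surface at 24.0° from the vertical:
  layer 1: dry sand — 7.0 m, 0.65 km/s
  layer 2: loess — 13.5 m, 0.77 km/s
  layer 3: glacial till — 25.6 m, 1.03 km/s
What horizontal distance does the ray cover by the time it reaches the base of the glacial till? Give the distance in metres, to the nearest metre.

32 m

p = sin θ₁/V₁ = sin 24.0°/0.65 = 6.2575e-01 s/km is conserved through the stack.
Layer 1: θ = 24.00°; offset = 7.0·tan 24.00° = 3.117 m.
Layer 2: sin θ = p·0.77 = 0.4818 → θ = 28.80°; offset = 13.5·tan 28.80° = 7.423 m.
Layer 3: sin θ = p·1.03 = 0.6445 → θ = 40.13°; offset = 25.6·tan 40.13° = 21.580 m.
Total horizontal offset = 32.120 m.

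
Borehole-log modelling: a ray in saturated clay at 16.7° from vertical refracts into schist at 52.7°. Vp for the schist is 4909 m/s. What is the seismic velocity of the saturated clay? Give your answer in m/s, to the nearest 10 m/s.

1770 m/s

Snell's law: sin 16.7°/V₁ = sin 52.7°/V₂.
V₁ = V₂·sin 16.7°/sin 52.7° = 4909 × 0.3612 = 1773.35 m/s.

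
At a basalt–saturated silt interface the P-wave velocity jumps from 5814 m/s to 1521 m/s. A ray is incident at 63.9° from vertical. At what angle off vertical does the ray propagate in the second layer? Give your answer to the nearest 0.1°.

Snell's law: sin θ₂ = (V₂/V₁)·sin θ₁ = (1521/5814)·sin 63.9° = 0.2349.
θ₂ = sin⁻¹(0.2349) = 13.59° (from vertical).

13.6°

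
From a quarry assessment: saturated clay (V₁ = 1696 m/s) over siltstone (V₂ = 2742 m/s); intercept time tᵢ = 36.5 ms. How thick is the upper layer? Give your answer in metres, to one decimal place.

θ_c = arcsin(1696/2742) = 38.21°; cos θ_c = 0.7858.
tᵢ = 2h cos θ_c/V₁ ⇒ h = tᵢ·V₁/(2 cos θ_c) = 0.0365·1696/(2·0.7858) = 39.39 m.

39.4 m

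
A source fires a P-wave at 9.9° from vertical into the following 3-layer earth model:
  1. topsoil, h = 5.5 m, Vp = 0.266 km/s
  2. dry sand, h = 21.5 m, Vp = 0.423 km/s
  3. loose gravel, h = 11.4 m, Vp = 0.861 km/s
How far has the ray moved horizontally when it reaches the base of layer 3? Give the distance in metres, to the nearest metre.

15 m

Apply Snell's law at each interface; in layer i the horizontal offset is hᵢ·tan θᵢ.
Layer 1: θ = 9.90°; offset = 5.5·tan 9.90° = 0.960 m.
Layer 2: sin θ = 0.423·sin 9.9°/0.266 = 0.2734, θ = 15.87°; offset = 21.5·tan 15.87° = 6.111 m.
Layer 3: sin θ = 0.861·sin 9.9°/0.266 = 0.5565, θ = 33.81°; offset = 11.4·tan 33.81° = 7.636 m.
Σ offsets = 14.707 m.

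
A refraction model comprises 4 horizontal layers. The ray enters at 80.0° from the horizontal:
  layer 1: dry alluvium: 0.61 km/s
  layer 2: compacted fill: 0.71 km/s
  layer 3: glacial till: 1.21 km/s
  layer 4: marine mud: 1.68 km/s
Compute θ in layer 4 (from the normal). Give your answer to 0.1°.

From the normal: θ₁ = 90° − 80.0° = 10.0°.
Ray parameter p = sin 10.0° / 0.61 = 2.8467e-01 s/km.
sin θ_4 = p·V_4 = 2.8467e-01 × 1.68 = 0.4782.
θ_4 = arcsin 0.4782 = 28.57°.

28.6°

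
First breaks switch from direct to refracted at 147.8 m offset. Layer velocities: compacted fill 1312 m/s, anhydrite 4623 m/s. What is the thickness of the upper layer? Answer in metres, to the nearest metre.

x_cross = 2h·√((V₂+V₁)/(V₂−V₁)) → h = x_cross / (2·√((V₂+V₁)/(V₂−V₁))).
√((V₂+V₁)/(V₂−V₁)) = √((4623+1312)/(4623−1312)) = 1.3388.
h = 147.8 / (2·1.3388) = 55.20 m.

55 m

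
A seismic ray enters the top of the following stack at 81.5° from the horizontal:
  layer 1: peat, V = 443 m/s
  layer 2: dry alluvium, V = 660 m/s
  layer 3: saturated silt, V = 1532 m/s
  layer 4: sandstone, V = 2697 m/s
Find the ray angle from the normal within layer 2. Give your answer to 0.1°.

From the normal: θ₁ = 90° − 81.5° = 8.5°.
Ray parameter p = sin 8.5° / 443 = 3.3366e-04 s/m.
sin θ_2 = p·V_2 = 3.3366e-04 × 660 = 0.2202.
θ_2 = 12.72° from the vertical.

12.7°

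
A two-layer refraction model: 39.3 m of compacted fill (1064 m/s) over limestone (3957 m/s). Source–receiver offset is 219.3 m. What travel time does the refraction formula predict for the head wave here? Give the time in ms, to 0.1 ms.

126.6 ms

t = x/V₂ + 2h·√(V₂²−V₁²)/(V₁V₂).
√(V₂²−V₁²) = √(3957²−1064²) = 3811.3 m/s; delay term = 2·39.3·3811.3/(1064·3957) = 0.07115 s.
t = 219.3/3957 + 0.07115 = 0.12657 s.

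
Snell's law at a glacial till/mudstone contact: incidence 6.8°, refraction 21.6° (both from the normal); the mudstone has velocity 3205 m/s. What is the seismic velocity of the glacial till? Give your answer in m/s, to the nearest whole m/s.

1031 m/s

Snell's law: sin 6.8°/V₁ = sin 21.6°/V₂.
V₁ = V₂·sin 6.8°/sin 21.6° = 3205 × 0.3216 = 1030.86 m/s.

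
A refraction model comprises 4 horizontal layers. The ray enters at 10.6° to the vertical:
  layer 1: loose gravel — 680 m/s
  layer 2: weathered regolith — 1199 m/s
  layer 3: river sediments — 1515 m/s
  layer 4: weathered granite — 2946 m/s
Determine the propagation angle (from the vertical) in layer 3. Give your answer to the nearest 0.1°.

24.2°

Ray parameter p = sin 10.6° / 680 = 2.7052e-04 s/m.
sin θ_3 = p·V_3 = 2.7052e-04 × 1515 = 0.4098.
θ_3 = arcsin 0.4098 = 24.19°.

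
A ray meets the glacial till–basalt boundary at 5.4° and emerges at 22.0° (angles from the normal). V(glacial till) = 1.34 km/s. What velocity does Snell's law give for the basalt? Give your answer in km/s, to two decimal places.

5.33 km/s

Snell's law: sin 5.4°/V₁ = sin 22.0°/V₂.
V₂ = V₁·sin 22.0°/sin 5.4° = 1.34 × 3.9806 = 5.33 km/s.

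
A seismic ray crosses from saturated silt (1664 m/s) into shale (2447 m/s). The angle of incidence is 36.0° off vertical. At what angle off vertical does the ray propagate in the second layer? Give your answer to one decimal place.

Snell's law: sin θ₂ = (V₂/V₁)·sin θ₁ = (2447/1664)·sin 36.0° = 0.8644.
θ₂ = sin⁻¹(0.8644) = 59.81° (from vertical).

59.8°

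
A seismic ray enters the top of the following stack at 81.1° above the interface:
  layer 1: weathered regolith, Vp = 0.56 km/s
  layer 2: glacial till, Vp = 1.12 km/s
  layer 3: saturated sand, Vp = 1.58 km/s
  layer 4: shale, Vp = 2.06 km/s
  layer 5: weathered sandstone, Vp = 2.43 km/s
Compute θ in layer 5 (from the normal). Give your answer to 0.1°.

From the normal: θ₁ = 90° − 81.1° = 8.9°.
Snell's law across each interface conserves sin θ / V, so sin θ_5 = V_5·sin θ₁/V₁.
sin θ_5 = 2.43 × sin 8.9° / 0.56 = 0.6713.
θ_5 = arcsin 0.6713 = 42.17°.

42.2°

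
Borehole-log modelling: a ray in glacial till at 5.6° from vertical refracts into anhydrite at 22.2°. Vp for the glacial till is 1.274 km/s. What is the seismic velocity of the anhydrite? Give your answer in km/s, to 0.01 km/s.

4.93 km/s

sin 5.6° = 0.0976; sin 22.2° = 0.3778.
V₂ = V₁·(sin θ₂/sin θ₁) = 1.274·(0.3778/0.0976) = 4.93 km/s.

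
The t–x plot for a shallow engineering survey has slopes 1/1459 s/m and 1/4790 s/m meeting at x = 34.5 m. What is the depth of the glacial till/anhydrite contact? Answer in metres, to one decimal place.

h = (x_cross/2)·√((V₂−V₁)/(V₂+V₁)).
(V₂−V₁)/(V₂+V₁) = (4790−1459)/(4790+1459) = 0.5330; √ = 0.7301.
h = (34.5/2)·0.7301 = 12.59 m.

12.6 m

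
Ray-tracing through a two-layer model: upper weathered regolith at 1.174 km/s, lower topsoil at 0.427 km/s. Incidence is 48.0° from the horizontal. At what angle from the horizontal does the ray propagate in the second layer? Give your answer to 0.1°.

75.9°

Convert to the normal: θ₁ = 90° − 48.0° = 42.0°.
Snell's law: sin θ₂ = (V₂/V₁)·sin θ₁ = (0.427/1.174)·sin 42.0° = 0.2434.
θ₂ = sin⁻¹(0.2434) = 14.09° (from vertical).
From the interface: 90° − 14.09° = 75.91°.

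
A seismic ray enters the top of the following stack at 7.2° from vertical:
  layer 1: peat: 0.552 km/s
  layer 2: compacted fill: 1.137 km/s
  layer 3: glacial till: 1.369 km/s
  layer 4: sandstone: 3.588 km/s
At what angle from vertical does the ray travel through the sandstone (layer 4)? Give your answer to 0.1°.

54.6°

Ray parameter p = sin 7.2° / 0.552 = 2.2705e-01 s/km.
sin θ_4 = p·V_4 = 2.2705e-01 × 3.588 = 0.8147.
θ_4 = arcsin 0.8147 = 54.55°.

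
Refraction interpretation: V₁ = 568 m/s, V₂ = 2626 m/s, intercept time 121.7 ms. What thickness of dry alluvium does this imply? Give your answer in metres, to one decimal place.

θ_c = arcsin(568/2626) = 12.49°; cos θ_c = 0.9763.
tᵢ = 2h cos θ_c/V₁ ⇒ h = tᵢ·V₁/(2 cos θ_c) = 0.1217·568/(2·0.9763) = 35.40 m.

35.4 m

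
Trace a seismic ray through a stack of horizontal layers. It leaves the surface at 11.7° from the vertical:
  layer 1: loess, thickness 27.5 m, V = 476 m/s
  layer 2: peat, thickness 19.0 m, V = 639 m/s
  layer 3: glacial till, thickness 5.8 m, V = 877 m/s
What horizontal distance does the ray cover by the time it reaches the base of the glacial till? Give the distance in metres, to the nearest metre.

Apply Snell's law at each interface; in layer i the horizontal offset is hᵢ·tan θᵢ.
Layer 1: θ = 11.70°; offset = 27.5·tan 11.70° = 5.695 m.
Layer 2: sin θ = 639·sin 11.7°/476 = 0.2722, θ = 15.80°; offset = 19.0·tan 15.80° = 5.375 m.
Layer 3: sin θ = 877·sin 11.7°/476 = 0.3736, θ = 21.94°; offset = 5.8·tan 21.94° = 2.336 m.
Σ offsets = 13.407 m.

13 m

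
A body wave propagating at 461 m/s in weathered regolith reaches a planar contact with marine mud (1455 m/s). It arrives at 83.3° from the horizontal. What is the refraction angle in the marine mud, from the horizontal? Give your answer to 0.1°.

68.4°

Convert to the normal: θ₁ = 90° − 83.3° = 6.7°.
sin θ₁/V₁ = sin θ₂/V₂ ⇒ sin θ₂ = 1455·sin 6.7°/461 = 1455·0.1167/461 = 0.3682.
θ₂ = sin⁻¹(0.3682) = 21.61° (from vertical).
From the interface: 90° − 21.61° = 68.39°.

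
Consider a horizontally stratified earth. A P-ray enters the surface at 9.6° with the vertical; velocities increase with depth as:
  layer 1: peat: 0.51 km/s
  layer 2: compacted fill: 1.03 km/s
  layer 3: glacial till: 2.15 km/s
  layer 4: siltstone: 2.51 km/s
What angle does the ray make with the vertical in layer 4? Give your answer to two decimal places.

55.16°

Snell's law across each interface conserves sin θ / V, so sin θ_4 = V_4·sin θ₁/V₁.
sin θ_4 = 2.51 × sin 9.6° / 0.51 = 0.8208.
θ_4 = 55.16° from the vertical.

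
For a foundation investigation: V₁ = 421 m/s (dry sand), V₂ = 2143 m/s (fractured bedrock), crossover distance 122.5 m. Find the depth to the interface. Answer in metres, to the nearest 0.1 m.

x_cross = 2h·√((V₂+V₁)/(V₂−V₁)) → h = x_cross / (2·√((V₂+V₁)/(V₂−V₁))).
√((V₂+V₁)/(V₂−V₁)) = √((2143+421)/(2143−421)) = 1.2202.
h = 122.5 / (2·1.2202) = 50.20 m.

50.2 m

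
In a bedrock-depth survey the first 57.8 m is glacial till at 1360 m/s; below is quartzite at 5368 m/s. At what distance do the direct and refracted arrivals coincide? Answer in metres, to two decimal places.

149.77 m

x_cross = 2h·√((V₂+V₁)/(V₂−V₁)).
(V₂+V₁)/(V₂−V₁) = (5368+1360)/(5368−1360) = 1.6786; √ = 1.2956.
x_cross = 2·57.8·1.2956 = 149.77 m.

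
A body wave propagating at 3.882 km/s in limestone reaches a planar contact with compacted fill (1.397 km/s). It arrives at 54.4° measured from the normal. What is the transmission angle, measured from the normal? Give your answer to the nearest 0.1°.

17.0°

Snell's law: sin θ₂ = (V₂/V₁)·sin θ₁ = (1.397/3.882)·sin 54.4° = 0.2926.
θ₂ = arcsin 0.2926 = 17.01° from the normal.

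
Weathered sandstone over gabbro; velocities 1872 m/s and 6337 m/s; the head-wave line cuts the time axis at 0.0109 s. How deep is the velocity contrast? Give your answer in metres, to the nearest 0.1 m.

10.7 m

θ_c = arcsin(1872/6337) = 17.18°; cos θ_c = 0.9554.
tᵢ = 2h cos θ_c/V₁ ⇒ h = tᵢ·V₁/(2 cos θ_c) = 0.0109·1872/(2·0.9554) = 10.68 m.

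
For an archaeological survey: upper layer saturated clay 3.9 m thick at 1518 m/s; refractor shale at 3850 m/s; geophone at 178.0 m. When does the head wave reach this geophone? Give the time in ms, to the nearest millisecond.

t = x/V₂ + 2h·√(V₂²−V₁²)/(V₁V₂).
√(V₂²−V₁²) = √(3850²−1518²) = 3538.1 m/s; delay term = 2·3.9·3538.1/(1518·3850) = 0.00472 s.
t = 178.0/3850 + 0.00472 = 0.05096 s.

51 ms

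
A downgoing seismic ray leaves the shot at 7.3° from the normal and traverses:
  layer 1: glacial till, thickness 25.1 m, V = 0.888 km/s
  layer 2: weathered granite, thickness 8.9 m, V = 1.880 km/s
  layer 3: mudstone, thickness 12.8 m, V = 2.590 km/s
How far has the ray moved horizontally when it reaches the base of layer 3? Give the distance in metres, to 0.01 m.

10.81 m

Apply Snell's law at each interface; in layer i the horizontal offset is hᵢ·tan θᵢ.
Layer 1: θ = 7.30°; offset = 25.1·tan 7.30° = 3.2154 m.
Layer 2: sin θ = 1.880·sin 7.3°/0.888 = 0.2690, θ = 15.61°; offset = 8.9·tan 15.61° = 2.4858 m.
Layer 3: sin θ = 2.590·sin 7.3°/0.888 = 0.3706, θ = 21.75°; offset = 12.8·tan 21.75° = 5.1074 m.
Total horizontal offset = 10.8087 m.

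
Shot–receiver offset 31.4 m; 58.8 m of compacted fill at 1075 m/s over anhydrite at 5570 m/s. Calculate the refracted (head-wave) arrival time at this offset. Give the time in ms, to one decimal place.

t = x/V₂ + 2h·√(V₂²−V₁²)/(V₁V₂).
√(V₂²−V₁²) = √(5570²−1075²) = 5465.3 m/s; delay term = 2·58.8·5465.3/(1075·5570) = 0.10734 s.
t = 31.4/5570 + 0.10734 = 0.11298 s.

113.0 ms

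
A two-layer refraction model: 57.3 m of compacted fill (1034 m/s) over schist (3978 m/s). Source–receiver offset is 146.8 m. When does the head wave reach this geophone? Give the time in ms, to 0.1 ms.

t = x/V₂ + 2h·√(V₂²−V₁²)/(V₁V₂).
√(V₂²−V₁²) = √(3978²−1034²) = 3841.3 m/s; delay term = 2·57.3·3841.3/(1034·3978) = 0.10702 s.
t = 146.8/3978 + 0.10702 = 0.14393 s.

143.9 ms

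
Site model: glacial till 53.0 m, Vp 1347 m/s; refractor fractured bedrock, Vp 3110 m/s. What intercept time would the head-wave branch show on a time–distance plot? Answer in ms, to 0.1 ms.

θ_c = arcsin(V₁/V₂) = arcsin(1347/3110) = 25.67°; cos θ_c = 0.9013.
tᵢ = 2h·cos θ_c / V₁ = 2·53.0·0.9013 / 1347 = 0.07093 s.

70.9 ms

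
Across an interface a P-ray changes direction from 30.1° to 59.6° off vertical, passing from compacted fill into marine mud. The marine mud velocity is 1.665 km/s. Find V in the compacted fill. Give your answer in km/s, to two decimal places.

0.97 km/s

sin 30.1° = 0.5015; sin 59.6° = 0.8625.
V₁ = V₂·(sin θ₁/sin θ₂) = 1.665·(0.5015/0.8625) = 0.97 km/s.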